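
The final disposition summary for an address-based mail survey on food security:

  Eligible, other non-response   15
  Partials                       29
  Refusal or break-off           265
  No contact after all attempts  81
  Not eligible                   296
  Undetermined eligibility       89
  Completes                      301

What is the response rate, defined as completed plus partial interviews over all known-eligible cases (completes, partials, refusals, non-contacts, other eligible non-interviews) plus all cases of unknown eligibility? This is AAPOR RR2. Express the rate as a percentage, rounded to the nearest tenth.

42.3%

Num = 301 + 29 = 330
Denom = 301 + 29 + 265 + 81 + 15 + 89 = 780
RR2 = 330 / 780 = 0.4231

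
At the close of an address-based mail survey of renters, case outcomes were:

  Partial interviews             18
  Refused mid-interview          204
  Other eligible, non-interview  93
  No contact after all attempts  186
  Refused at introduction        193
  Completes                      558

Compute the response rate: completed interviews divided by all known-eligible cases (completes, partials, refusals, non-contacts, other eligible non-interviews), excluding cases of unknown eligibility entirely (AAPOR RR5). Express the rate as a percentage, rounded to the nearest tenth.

44.6%

Refusals = 193 + 204 = 397
Top → 558
Base → 558 + 18 + 397 + 186 + 93 = 1252
RR5 = 558 / 1252 = 0.4457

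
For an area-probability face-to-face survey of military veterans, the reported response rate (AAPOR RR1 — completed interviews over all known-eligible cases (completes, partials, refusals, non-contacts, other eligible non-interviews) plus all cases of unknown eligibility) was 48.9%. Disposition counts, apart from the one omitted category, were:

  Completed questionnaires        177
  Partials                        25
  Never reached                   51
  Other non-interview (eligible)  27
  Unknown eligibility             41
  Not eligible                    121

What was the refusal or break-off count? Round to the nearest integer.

41

RR1 = 177 / D = 0.489
D = 177 / 0.489 = 362.0
Other denominator terms total 321
refusal or break-off = 362.0 − 321 ≈ 41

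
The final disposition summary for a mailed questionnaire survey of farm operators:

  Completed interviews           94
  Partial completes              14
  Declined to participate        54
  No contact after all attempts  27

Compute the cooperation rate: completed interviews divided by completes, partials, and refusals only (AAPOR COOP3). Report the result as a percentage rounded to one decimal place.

58.0%

Num = 94
Base = 94 + 14 + 54 = 162
COOP3 = 94 / 162 = 0.5802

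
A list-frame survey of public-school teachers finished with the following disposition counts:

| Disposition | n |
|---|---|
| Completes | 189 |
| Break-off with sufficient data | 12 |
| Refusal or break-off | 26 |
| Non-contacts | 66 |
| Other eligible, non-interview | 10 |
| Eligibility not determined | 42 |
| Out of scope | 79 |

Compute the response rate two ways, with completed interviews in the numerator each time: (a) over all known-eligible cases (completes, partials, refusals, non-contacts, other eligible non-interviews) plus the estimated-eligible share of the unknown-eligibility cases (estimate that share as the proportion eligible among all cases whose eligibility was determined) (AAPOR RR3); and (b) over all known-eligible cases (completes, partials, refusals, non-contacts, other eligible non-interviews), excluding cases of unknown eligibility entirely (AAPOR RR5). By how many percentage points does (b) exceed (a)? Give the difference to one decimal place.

Top → 189
Eligible (known) → 189 + 12 + 26 + 66 + 10 = 303
e = 303 / (303 + 79) = 303 / 382 = 0.7932
e × U → 0.7932 × 42 = 33.31
Denominator → 303 + 33.31 = 336.31
RR3 = 189 / 336.31 = 0.5620
Denominator → 189 + 12 + 26 + 66 + 10 = 303
RR5 = 189 / 303 = 0.6238
Difference = 62.38 − 56.20 = 6.18 percentage points

6.2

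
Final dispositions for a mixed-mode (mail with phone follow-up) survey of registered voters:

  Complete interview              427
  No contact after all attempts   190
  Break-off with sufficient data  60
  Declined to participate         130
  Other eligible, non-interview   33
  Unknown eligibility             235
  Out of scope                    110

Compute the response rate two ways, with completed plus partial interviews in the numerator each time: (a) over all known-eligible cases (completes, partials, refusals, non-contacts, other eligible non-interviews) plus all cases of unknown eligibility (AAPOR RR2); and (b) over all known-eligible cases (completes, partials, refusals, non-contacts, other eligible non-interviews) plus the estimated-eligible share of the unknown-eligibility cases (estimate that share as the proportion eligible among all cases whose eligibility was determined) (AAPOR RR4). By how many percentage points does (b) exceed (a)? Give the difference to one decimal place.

1.2

Top: 427 + 60 = 487
Denom: 427 + 60 + 130 + 190 + 33 + 235 = 1075
RR2 = 487 / 1075 = 0.4530
Eligible (known): 427 + 60 + 130 + 190 + 33 = 840
e = 840 / (840 + 110) = 840 / 950 = 0.8842
Eligible share of unknowns: 0.8842 × 235 = 207.79
Denom: 840 + 207.79 = 1047.79
RR4 = 487 / 1047.79 = 0.4648
Difference = 46.48 − 45.30 = 1.18 percentage points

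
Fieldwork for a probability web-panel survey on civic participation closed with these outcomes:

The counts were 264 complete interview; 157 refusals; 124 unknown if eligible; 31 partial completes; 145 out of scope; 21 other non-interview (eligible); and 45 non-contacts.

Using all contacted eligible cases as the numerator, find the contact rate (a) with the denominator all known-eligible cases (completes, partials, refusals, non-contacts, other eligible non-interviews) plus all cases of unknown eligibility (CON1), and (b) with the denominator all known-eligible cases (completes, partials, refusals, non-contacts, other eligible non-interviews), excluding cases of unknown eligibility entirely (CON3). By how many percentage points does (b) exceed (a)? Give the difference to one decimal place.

17.6

Top = 264 + 31 + 157 + 21 = 473
Denom = 264 + 31 + 157 + 45 + 21 + 124 = 642
CON1 = 473 / 642 = 0.7368
Denom = 264 + 31 + 157 + 45 + 21 = 518
CON3 = 473 / 518 = 0.9131
Difference = 91.31 − 73.68 = 17.63 percentage points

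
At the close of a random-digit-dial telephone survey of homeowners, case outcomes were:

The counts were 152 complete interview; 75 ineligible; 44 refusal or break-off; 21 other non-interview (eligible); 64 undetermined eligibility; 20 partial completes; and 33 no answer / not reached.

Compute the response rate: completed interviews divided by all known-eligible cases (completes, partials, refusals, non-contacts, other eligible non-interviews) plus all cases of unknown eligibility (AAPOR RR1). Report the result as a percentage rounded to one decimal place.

Numerator: 152
Denominator: 152 + 20 + 44 + 33 + 21 + 64 = 334
RR1 = 152 / 334 = 0.4551

45.5%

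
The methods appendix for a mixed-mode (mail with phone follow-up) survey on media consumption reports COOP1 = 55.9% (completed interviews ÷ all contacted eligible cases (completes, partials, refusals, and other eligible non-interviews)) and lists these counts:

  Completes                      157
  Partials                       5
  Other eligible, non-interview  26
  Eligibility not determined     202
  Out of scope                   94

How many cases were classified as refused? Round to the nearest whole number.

COOP1 = 157 / D = 0.559
D = 157 / 0.559 = 280.9
Other denominator terms total 188
refused = 280.9 − 188 ≈ 93

93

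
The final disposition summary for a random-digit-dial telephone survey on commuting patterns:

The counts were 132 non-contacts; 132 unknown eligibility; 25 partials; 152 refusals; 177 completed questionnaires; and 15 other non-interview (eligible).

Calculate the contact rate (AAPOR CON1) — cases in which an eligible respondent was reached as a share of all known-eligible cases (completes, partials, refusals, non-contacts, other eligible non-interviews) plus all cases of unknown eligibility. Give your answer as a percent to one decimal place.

Numerator = 177 + 25 + 152 + 15 = 369
Base = 177 + 25 + 152 + 132 + 15 + 132 = 633
CON1 = 369 / 633 = 0.5829

58.3%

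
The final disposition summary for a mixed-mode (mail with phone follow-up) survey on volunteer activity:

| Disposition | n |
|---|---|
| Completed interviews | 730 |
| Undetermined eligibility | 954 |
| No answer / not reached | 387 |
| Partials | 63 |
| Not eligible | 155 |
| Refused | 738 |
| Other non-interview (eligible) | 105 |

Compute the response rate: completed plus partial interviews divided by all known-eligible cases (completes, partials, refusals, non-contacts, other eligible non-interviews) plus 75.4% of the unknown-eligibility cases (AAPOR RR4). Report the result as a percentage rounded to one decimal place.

Num → 730 + 63 = 793
Eligible (known) → 730 + 63 + 738 + 387 + 105 = 2023
e × U → 0.7540 × 954 = 719.32
Denom → 2023 + 719.32 = 2742.32
RR4 = 793 / 2742.32 = 0.2892

28.9%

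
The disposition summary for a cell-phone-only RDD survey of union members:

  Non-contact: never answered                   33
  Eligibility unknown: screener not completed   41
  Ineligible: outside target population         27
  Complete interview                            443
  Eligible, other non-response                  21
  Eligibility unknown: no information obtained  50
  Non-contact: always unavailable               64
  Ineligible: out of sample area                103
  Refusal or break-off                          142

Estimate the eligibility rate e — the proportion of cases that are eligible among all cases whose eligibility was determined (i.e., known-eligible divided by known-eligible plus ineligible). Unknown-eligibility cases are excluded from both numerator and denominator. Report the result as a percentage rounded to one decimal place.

No answer / not reached = 33 + 64 = 97
Eligibility not determined = 41 + 50 = 91
Out of scope = 27 + 103 = 130
Known eligible = 443 + 142 + 97 + 21 = 703
e = 703 / (703 + 130) = 703 / 833 = 0.8439

84.4%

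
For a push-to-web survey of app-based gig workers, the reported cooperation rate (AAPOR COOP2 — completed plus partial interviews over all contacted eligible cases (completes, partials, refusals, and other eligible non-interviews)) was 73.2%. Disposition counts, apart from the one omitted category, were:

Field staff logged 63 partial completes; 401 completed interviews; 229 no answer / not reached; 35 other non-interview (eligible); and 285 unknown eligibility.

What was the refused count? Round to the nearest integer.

135

Num = 401 + 63 = 464
COOP2 = 464 / D = 0.732
D = 464 / 0.732 = 633.9
Rest of base = 499
refused = 633.9 − 499 ≈ 135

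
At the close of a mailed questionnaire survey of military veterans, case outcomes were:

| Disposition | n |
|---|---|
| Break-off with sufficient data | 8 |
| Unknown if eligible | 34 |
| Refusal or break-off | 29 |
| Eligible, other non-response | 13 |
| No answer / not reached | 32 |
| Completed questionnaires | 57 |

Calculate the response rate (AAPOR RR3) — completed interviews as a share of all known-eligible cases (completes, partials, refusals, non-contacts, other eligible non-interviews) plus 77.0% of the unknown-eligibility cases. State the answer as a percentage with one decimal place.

Num → 57
Known eligible → 57 + 8 + 29 + 32 + 13 = 139
Eligible share of unknowns → 0.7700 × 34 = 26.18
Denominator → 139 + 26.18 = 165.18
RR3 = 57 / 165.18 = 0.3451

34.5%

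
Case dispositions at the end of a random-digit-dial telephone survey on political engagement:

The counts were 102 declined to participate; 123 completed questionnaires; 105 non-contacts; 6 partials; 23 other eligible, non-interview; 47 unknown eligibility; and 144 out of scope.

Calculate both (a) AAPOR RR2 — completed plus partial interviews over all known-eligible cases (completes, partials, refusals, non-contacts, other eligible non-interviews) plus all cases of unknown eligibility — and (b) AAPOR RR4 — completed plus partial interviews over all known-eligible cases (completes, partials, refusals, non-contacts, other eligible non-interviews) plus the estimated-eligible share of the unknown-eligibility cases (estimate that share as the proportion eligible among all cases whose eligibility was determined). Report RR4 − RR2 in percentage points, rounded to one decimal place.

Top = 123 + 6 = 129
Base = 123 + 6 + 102 + 105 + 23 + 47 = 406
RR2 = 129 / 406 = 0.3177
Eligible (known) = 123 + 6 + 102 + 105 + 23 = 359
e = 359 / (359 + 144) = 359 / 503 = 0.7137
Estimated eligible among unknowns = 0.7137 × 47 = 33.54
Base = 359 + 33.54 = 392.54
RR4 = 129 / 392.54 = 0.3286
Difference = 32.86 − 31.77 = 1.09 percentage points

1.1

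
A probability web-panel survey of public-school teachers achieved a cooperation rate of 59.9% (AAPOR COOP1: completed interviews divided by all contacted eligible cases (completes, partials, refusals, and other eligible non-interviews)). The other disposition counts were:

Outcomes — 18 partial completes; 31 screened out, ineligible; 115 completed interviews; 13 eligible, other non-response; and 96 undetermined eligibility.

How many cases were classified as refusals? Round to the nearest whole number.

COOP1 = 115 / D = 0.599
D = 115 / 0.599 = 192.0
Other denominator terms total 146
refusals = 192.0 − 146 ≈ 46

46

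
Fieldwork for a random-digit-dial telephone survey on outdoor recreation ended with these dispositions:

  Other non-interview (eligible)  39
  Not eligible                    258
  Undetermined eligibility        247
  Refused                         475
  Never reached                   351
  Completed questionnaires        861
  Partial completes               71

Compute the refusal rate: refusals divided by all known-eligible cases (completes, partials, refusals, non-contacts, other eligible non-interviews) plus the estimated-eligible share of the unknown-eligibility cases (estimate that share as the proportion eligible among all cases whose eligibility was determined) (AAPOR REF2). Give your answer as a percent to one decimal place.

23.6%

Numerator: 475
Known eligible: 861 + 71 + 475 + 351 + 39 = 1797
e = 1797 / (1797 + 258) = 1797 / 2055 = 0.8745
e × U: 0.8745 × 247 = 216.00
Denom: 1797 + 216.00 = 2013.00
REF2 = 475 / 2013.00 = 0.2360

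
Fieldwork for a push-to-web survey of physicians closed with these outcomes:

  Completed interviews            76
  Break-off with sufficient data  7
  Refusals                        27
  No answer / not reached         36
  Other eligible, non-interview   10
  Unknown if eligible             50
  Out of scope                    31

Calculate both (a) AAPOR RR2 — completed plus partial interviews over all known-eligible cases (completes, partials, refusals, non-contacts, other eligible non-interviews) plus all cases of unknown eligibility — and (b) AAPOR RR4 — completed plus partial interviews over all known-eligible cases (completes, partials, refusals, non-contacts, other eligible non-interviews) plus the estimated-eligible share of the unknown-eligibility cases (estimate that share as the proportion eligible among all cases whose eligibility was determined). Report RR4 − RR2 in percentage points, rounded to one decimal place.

Numerator = 76 + 7 = 83
Denom = 76 + 7 + 27 + 36 + 10 + 50 = 206
RR2 = 83 / 206 = 0.4029
Determined eligible = 76 + 7 + 27 + 36 + 10 = 156
e = 156 / (156 + 31) = 156 / 187 = 0.8342
Eligible share of unknowns = 0.8342 × 50 = 41.71
Denom = 156 + 41.71 = 197.71
RR4 = 83 / 197.71 = 0.4198
Difference = 41.98 − 40.29 = 1.69 percentage points

1.7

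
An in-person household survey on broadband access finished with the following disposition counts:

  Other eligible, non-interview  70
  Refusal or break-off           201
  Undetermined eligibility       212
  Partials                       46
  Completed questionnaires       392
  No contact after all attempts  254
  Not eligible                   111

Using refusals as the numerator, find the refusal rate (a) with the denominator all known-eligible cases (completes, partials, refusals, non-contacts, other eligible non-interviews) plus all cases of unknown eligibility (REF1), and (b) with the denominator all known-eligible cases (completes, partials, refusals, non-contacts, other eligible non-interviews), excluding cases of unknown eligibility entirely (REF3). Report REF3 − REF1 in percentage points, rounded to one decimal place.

3.8

Top = 201
Denom = 392 + 46 + 201 + 254 + 70 + 212 = 1175
REF1 = 201 / 1175 = 0.1711
Denom = 392 + 46 + 201 + 254 + 70 = 963
REF3 = 201 / 963 = 0.2087
Difference = 20.87 − 17.11 = 3.76 percentage points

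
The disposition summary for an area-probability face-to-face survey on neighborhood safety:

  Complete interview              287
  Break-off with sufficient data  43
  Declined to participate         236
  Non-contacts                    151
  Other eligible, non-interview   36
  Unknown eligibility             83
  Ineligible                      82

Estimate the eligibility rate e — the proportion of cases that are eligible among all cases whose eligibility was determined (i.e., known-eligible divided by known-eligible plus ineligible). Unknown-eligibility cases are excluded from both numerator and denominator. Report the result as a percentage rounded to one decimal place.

Known eligible → 287 + 43 + 236 + 151 + 36 = 753
e = 753 / (753 + 82) = 753 / 835 = 0.9018

90.2%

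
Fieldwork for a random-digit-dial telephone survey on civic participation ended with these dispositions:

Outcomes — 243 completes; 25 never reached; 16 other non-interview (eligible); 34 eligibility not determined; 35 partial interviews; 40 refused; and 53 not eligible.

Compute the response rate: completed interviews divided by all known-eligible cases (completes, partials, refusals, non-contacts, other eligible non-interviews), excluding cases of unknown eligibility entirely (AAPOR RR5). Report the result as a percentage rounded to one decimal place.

67.7%

Num = 243
Denom = 243 + 35 + 40 + 25 + 16 = 359
RR5 = 243 / 359 = 0.6769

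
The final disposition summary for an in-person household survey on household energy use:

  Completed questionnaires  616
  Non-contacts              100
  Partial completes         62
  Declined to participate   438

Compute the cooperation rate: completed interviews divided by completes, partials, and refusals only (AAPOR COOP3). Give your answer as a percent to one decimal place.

55.2%

Num: 616
Denominator: 616 + 62 + 438 = 1116
COOP3 = 616 / 1116 = 0.5520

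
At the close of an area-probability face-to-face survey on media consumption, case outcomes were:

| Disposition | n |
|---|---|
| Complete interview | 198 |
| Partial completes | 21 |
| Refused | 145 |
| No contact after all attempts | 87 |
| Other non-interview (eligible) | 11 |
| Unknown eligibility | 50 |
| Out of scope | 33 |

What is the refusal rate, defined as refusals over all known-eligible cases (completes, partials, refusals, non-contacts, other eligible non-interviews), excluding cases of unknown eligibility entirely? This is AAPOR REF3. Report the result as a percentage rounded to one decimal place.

Numerator: 145
Base: 198 + 21 + 145 + 87 + 11 = 462
REF3 = 145 / 462 = 0.3139

31.4%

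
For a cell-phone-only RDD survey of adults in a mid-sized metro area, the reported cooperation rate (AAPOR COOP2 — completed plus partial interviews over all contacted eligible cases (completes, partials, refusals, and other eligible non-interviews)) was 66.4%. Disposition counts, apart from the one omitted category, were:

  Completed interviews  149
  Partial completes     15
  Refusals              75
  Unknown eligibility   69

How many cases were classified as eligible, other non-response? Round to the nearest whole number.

Num: 149 + 15 = 164
COOP2 = 164 / D = 0.664
D = 164 / 0.664 = 247.0
Rest of base = 239
eligible, other non-response = 247.0 − 239 ≈ 8

8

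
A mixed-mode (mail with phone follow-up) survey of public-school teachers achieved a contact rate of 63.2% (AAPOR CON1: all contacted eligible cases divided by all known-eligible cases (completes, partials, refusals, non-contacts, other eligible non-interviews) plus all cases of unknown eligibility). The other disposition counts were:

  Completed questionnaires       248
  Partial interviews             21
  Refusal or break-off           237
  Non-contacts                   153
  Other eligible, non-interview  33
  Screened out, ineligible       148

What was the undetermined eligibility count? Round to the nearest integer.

Numerator → 248 + 21 + 237 + 33 = 539
CON1 = 539 / D = 0.632
D = 539 / 0.632 = 852.8
Remaining denominator categories sum to 692
undetermined eligibility = 852.8 − 692 ≈ 161

161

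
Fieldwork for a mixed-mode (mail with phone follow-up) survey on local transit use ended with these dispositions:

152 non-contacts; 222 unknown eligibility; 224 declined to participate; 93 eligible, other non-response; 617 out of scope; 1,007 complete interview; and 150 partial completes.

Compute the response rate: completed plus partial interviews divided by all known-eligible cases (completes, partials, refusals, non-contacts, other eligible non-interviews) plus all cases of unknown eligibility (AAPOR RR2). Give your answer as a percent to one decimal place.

Num: 1007 + 150 = 1157
Base: 1007 + 150 + 224 + 152 + 93 + 222 = 1848
RR2 = 1157 / 1848 = 0.6261

62.6%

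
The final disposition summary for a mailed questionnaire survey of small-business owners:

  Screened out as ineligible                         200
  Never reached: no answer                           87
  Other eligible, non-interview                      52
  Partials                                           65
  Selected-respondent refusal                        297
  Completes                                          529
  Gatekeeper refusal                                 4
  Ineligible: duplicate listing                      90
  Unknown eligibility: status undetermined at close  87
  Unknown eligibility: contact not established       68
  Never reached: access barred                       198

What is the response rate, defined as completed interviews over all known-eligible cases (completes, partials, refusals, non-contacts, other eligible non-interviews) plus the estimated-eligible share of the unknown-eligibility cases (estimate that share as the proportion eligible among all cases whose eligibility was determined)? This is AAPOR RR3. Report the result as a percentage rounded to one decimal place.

39.0%

Declined to participate = 4 + 297 = 301
Non-contacts = 87 + 198 = 285
Unknown if eligible = 68 + 87 = 155
Ineligible = 200 + 90 = 290
Num → 529
Known eligible → 529 + 65 + 301 + 285 + 52 = 1232
e = 1232 / (1232 + 290) = 1232 / 1522 = 0.8095
e × U → 0.8095 × 155 = 125.47
Denom → 1232 + 125.47 = 1357.47
RR3 = 529 / 1357.47 = 0.3897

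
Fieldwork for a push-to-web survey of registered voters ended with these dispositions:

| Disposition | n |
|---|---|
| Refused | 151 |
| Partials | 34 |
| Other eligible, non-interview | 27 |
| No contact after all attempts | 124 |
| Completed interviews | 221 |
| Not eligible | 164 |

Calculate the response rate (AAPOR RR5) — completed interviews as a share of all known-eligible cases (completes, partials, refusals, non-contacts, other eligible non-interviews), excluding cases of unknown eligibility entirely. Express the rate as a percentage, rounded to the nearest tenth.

Top → 221
Denominator → 221 + 34 + 151 + 124 + 27 = 557
RR5 = 221 / 557 = 0.3968

39.7%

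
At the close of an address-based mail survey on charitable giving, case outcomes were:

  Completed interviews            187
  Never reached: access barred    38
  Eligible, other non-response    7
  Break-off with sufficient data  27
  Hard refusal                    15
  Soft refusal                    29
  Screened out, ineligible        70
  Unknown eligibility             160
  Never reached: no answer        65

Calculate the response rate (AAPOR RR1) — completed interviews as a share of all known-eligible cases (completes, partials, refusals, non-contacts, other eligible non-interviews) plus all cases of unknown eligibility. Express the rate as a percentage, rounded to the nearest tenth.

35.4%

Refusal or break-off = 15 + 29 = 44
No answer / not reached = 65 + 38 = 103
Top → 187
Base → 187 + 27 + 44 + 103 + 7 + 160 = 528
RR1 = 187 / 528 = 0.3542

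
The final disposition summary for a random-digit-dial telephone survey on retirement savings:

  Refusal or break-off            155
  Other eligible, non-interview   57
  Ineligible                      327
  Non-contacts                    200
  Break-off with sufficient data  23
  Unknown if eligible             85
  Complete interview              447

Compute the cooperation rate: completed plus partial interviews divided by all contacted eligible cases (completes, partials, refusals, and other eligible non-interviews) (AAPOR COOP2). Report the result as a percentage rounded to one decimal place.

68.9%

Top = 447 + 23 = 470
Denominator = 447 + 23 + 155 + 57 = 682
COOP2 = 470 / 682 = 0.6891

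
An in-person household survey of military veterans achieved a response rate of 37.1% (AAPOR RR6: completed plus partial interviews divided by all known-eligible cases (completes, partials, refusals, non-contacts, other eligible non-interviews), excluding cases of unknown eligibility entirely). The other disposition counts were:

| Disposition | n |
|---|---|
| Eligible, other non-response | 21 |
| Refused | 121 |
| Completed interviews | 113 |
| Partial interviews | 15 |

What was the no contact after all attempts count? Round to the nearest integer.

Top → 113 + 15 = 128
RR6 = 128 / D = 0.371
D = 128 / 0.371 = 345.0
Rest of base = 270
no contact after all attempts = 345.0 − 270 ≈ 75

75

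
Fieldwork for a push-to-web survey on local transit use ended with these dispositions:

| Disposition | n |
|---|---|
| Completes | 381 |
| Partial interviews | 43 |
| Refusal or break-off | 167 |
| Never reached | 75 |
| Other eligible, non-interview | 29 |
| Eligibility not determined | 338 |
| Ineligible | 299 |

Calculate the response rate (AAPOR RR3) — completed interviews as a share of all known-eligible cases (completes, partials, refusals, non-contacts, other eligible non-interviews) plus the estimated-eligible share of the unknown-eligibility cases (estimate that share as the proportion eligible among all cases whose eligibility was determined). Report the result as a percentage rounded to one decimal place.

Num → 381
Eligible (known) → 381 + 43 + 167 + 75 + 29 = 695
e = 695 / (695 + 299) = 695 / 994 = 0.6992
Estimated eligible among unknowns → 0.6992 × 338 = 236.33
Denom → 695 + 236.33 = 931.33
RR3 = 381 / 931.33 = 0.4091

40.9%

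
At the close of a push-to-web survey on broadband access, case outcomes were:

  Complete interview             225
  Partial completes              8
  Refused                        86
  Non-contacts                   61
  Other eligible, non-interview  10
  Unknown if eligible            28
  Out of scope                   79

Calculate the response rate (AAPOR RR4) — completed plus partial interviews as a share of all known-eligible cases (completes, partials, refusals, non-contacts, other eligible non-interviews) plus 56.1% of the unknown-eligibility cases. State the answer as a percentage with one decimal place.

Top = 225 + 8 = 233
Eligible (known) = 225 + 8 + 86 + 61 + 10 = 390
e × U = 0.5610 × 28 = 15.71
Base = 390 + 15.71 = 405.71
RR4 = 233 / 405.71 = 0.5743

57.4%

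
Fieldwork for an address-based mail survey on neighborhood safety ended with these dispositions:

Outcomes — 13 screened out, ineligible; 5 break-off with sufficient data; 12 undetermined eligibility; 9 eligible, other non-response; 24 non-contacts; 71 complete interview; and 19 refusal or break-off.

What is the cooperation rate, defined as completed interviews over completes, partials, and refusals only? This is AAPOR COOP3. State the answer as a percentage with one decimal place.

Top: 71
Denom: 71 + 5 + 19 = 95
COOP3 = 71 / 95 = 0.7474

74.7%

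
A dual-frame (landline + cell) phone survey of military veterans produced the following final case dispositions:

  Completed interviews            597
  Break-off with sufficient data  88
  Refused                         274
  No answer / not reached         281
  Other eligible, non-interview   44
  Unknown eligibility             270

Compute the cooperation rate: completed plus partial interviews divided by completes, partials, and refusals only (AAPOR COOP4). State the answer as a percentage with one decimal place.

71.4%

Num: 597 + 88 = 685
Denominator: 597 + 88 + 274 = 959
COOP4 = 685 / 959 = 0.7143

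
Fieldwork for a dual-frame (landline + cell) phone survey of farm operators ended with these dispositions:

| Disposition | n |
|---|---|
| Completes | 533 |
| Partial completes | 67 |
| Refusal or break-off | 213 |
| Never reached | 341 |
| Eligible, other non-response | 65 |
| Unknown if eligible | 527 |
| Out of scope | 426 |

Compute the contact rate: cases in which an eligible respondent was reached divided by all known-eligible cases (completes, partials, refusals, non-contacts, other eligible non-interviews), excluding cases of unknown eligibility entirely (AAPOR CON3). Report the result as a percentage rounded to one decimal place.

72.0%

Numerator → 533 + 67 + 213 + 65 = 878
Base → 533 + 67 + 213 + 341 + 65 = 1219
CON3 = 878 / 1219 = 0.7203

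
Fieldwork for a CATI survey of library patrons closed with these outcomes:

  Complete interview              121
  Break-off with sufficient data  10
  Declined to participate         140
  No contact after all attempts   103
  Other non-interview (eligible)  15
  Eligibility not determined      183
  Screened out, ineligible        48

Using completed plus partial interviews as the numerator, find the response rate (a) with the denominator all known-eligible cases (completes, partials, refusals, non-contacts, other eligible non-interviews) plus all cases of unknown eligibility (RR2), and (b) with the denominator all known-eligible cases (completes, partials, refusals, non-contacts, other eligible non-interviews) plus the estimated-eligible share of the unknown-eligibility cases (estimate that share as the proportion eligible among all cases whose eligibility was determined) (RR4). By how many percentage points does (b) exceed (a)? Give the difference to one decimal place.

Numerator → 121 + 10 = 131
Denom → 121 + 10 + 140 + 103 + 15 + 183 = 572
RR2 = 131 / 572 = 0.2290
Known eligible → 121 + 10 + 140 + 103 + 15 = 389
e = 389 / (389 + 48) = 389 / 437 = 0.8902
Eligible share of unknowns → 0.8902 × 183 = 162.91
Denom → 389 + 162.91 = 551.91
RR4 = 131 / 551.91 = 0.2374
Difference = 23.74 − 22.90 = 0.84 percentage points

0.8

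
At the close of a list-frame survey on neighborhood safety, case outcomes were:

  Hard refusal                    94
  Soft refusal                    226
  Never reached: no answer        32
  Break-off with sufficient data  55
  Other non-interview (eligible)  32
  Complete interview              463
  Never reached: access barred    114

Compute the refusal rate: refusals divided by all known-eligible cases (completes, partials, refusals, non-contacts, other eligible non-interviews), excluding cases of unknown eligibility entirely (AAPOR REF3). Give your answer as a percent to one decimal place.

Refusal or break-off = 94 + 226 = 320
No contact after all attempts = 32 + 114 = 146
Num = 320
Denom = 463 + 55 + 320 + 146 + 32 = 1016
REF3 = 320 / 1016 = 0.3150

31.5%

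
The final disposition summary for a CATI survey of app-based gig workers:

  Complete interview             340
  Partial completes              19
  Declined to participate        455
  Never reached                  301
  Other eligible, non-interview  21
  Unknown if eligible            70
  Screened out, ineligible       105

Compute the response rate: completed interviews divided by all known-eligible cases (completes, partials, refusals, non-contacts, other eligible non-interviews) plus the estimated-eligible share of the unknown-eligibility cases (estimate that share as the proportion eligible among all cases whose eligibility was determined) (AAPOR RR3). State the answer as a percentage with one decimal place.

Numerator = 340
Known eligible = 340 + 19 + 455 + 301 + 21 = 1136
e = 1136 / (1136 + 105) = 1136 / 1241 = 0.9154
Estimated eligible among unknowns = 0.9154 × 70 = 64.08
Denominator = 1136 + 64.08 = 1200.08
RR3 = 340 / 1200.08 = 0.2833

28.3%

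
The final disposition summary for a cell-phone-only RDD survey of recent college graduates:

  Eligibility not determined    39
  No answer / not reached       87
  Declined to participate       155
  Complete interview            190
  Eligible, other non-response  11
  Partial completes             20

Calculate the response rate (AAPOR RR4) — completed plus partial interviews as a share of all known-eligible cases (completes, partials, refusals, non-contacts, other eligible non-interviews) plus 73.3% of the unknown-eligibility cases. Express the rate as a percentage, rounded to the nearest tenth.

Numerator → 190 + 20 = 210
Determined eligible → 190 + 20 + 155 + 87 + 11 = 463
e × U → 0.7330 × 39 = 28.59
Denom → 463 + 28.59 = 491.59
RR4 = 210 / 491.59 = 0.4272

42.7%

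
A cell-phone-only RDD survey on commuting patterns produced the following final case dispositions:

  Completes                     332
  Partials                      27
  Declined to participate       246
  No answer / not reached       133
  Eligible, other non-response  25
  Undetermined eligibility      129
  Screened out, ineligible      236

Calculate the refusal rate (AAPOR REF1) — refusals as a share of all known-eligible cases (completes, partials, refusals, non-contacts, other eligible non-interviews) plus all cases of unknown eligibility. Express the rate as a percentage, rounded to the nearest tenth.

27.6%

Num: 246
Denominator: 332 + 27 + 246 + 133 + 25 + 129 = 892
REF1 = 246 / 892 = 0.2758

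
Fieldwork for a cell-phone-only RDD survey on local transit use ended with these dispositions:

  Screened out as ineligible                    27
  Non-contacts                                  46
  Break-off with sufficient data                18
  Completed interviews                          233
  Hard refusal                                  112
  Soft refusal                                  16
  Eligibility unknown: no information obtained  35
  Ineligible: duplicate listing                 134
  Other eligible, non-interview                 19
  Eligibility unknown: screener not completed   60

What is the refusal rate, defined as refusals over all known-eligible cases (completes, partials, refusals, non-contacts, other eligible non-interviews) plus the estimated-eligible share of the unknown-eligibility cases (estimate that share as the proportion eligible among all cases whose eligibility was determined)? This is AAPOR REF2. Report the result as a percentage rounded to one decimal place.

24.9%

Refused = 112 + 16 = 128
Eligibility not determined = 60 + 35 = 95
Out of scope = 27 + 134 = 161
Top = 128
Known eligible = 233 + 18 + 128 + 46 + 19 = 444
e = 444 / (444 + 161) = 444 / 605 = 0.7339
Estimated eligible among unknowns = 0.7339 × 95 = 69.72
Denom = 444 + 69.72 = 513.72
REF2 = 128 / 513.72 = 0.2492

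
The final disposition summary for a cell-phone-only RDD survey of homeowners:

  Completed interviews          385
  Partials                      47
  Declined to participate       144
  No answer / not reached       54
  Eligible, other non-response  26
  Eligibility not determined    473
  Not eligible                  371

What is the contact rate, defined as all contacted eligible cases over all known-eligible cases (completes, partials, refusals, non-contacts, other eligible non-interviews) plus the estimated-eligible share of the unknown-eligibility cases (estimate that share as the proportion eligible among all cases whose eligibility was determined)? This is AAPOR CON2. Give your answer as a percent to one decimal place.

Numerator: 385 + 47 + 144 + 26 = 602
Known eligible: 385 + 47 + 144 + 54 + 26 = 656
e = 656 / (656 + 371) = 656 / 1027 = 0.6388
Eligible share of unknowns: 0.6388 × 473 = 302.15
Denominator: 656 + 302.15 = 958.15
CON2 = 602 / 958.15 = 0.6283

62.8%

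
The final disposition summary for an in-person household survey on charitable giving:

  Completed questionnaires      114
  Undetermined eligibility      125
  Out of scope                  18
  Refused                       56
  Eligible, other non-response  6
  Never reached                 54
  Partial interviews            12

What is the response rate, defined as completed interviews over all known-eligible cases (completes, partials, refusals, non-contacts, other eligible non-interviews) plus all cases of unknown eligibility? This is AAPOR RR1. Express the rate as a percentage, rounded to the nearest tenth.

31.1%

Numerator → 114
Denominator → 114 + 12 + 56 + 54 + 6 + 125 = 367
RR1 = 114 / 367 = 0.3106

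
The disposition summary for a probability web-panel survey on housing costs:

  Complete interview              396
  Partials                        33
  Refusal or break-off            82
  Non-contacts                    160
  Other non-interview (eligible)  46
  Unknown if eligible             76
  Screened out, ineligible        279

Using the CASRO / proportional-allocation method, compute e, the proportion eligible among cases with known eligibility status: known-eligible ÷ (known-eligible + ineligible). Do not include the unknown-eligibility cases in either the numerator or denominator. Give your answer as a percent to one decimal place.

Eligible (known): 396 + 33 + 82 + 160 + 46 = 717
e = 717 / (717 + 279) = 717 / 996 = 0.7199

72.0%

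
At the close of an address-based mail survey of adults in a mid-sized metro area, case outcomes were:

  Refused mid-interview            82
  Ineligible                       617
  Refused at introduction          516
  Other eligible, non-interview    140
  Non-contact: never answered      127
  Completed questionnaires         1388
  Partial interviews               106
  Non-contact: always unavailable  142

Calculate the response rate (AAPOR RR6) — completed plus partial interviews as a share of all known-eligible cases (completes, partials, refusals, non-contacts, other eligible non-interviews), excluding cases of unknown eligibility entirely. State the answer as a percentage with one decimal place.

Declined to participate = 516 + 82 = 598
No answer / not reached = 127 + 142 = 269
Num: 1388 + 106 = 1494
Denominator: 1388 + 106 + 598 + 269 + 140 = 2501
RR6 = 1494 / 2501 = 0.5974

59.7%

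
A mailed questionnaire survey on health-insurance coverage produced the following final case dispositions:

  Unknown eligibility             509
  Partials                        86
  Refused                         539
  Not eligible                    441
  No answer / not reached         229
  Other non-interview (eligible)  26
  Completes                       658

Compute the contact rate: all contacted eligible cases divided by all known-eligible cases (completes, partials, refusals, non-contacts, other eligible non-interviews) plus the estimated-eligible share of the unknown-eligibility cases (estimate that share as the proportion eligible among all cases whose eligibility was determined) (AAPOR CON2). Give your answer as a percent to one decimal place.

67.7%

Top = 658 + 86 + 539 + 26 = 1309
Determined eligible = 658 + 86 + 539 + 229 + 26 = 1538
e = 1538 / (1538 + 441) = 1538 / 1979 = 0.7772
e × U = 0.7772 × 509 = 395.59
Denominator = 1538 + 395.59 = 1933.59
CON2 = 1309 / 1933.59 = 0.6770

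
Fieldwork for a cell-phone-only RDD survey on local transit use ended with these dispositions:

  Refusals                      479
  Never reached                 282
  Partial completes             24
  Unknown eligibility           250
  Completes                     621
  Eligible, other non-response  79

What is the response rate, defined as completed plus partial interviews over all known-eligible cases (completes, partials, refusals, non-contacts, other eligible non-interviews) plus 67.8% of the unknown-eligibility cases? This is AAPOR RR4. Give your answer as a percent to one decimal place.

Num: 621 + 24 = 645
Eligible (known): 621 + 24 + 479 + 282 + 79 = 1485
Eligible share of unknowns: 0.6780 × 250 = 169.50
Denom: 1485 + 169.50 = 1654.50
RR4 = 645 / 1654.50 = 0.3898

39.0%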